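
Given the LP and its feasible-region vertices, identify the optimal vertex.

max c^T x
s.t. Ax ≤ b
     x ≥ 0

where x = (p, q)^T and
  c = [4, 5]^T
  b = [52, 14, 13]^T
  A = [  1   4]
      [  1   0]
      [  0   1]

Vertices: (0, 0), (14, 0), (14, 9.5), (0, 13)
(14, 9.5) with z = 103.5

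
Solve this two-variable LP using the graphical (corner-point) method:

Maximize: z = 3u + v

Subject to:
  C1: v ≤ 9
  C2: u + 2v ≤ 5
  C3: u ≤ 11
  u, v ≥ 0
Each vertex is the intersection of two constraint boundaries that also satisfies all remaining constraints:
  u = 0 and v = 0 → (0, 0)
  u + 2v = 5 and v = 0 → (5, 0)
  u + 2v = 5 and u = 0 → (0, 2.5)

Evaluating z = 3u + v at each vertex:
  (0, 0): z = 0
  (5, 0): z = 15
  (0, 2.5): z = 2.5

The maximum is at (5, 0) with z = 15.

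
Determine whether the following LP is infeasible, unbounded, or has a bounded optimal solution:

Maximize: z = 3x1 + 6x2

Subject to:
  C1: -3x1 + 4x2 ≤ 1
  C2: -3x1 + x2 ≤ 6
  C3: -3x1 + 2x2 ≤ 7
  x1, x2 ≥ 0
Feasible point: (0, 0) satisfies every constraint, so the LP is feasible.
Direction d = (1, 0): for each constraint row a, a·d ≤ 0 —
  (-3)(1) + (4)(0) = -3 ≤ 0
  (-3)(1) + (1)(0) = -3 ≤ 0
  (-3)(1) + (2)(0) = -3 ≤ 0
and d ≥ 0, so (0, 0) + t·d stays feasible for every t ≥ 0. Along this ray z = 3x1 + 6x2 changes by 3 per unit t, so z → +∞.

Unbounded — the objective can increase without bound over the feasible region.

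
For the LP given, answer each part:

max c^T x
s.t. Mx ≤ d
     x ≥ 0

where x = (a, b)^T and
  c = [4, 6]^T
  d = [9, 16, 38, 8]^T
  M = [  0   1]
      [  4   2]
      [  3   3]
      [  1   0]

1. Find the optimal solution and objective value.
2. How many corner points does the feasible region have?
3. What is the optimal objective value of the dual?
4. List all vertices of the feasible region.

1. a = 0, b = 8, z = 48
2. 3
3. 48 (by strong duality, equal to the primal optimum)
4. (0, 0), (4, 0), (0, 8)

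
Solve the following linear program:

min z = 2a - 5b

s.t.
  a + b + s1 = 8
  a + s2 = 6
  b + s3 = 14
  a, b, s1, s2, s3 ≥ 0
a = 0, b = 8, z = -40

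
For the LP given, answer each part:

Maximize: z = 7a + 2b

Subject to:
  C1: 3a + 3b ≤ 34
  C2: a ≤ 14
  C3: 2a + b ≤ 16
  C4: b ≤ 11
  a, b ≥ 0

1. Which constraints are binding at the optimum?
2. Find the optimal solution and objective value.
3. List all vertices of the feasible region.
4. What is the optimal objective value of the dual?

1. C3, b ≥ 0
2. a = 8, b = 0, z = 56
3. (0, 0), (8, 0), (4.667, 6.667), (0.3333, 11), (0, 11)
4. 56 (by strong duality, equal to the primal optimum)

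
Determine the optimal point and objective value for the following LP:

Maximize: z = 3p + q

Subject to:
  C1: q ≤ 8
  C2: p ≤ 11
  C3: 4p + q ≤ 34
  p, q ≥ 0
p = 6.5, q = 8, z = 27.5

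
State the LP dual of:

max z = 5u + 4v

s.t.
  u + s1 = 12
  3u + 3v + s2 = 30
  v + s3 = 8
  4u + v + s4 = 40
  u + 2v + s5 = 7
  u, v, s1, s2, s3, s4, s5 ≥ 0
Minimize: z = 12y1 + 30y2 + 8y3 + 40y4 + 7y5

Subject to:
  C1: -y1 - 3y2 - 4y4 - y5 ≤ -5
  C2: -3y2 - y3 - y4 - 2y5 ≤ -4
  y1, y2, y3, y4, y5 ≥ 0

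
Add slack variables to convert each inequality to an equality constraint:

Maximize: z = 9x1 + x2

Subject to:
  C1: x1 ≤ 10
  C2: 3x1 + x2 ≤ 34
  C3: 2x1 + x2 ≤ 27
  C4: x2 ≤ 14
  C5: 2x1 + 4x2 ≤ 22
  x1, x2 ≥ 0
max z = 9x1 + x2

s.t.
  x1 + s1 = 10
  3x1 + x2 + s2 = 34
  2x1 + x2 + s3 = 27
  x2 + s4 = 14
  2x1 + 4x2 + s5 = 22
  x1, x2, s1, s2, s3, s4, s5 ≥ 0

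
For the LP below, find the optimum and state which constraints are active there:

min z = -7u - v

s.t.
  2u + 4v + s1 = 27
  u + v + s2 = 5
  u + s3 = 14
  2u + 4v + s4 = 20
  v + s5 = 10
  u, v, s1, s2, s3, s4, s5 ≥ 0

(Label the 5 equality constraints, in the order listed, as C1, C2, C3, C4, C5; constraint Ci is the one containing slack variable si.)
Optimal: u = 5, v = 0
Slack at optimum:
  C1: slack = 17
  C2: slack = 0 (binding)
  C3: slack = 9
  C4: slack = 10
  C5: slack = 10
  u ≥ 0: u = 5
  v ≥ 0: v = 0 (binding)
Binding constraints: C2, v ≥ 0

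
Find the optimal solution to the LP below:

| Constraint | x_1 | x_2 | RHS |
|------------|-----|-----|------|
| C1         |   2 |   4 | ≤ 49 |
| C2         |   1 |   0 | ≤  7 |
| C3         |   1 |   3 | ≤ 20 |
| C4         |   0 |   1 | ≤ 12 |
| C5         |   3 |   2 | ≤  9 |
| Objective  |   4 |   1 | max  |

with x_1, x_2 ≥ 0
Each vertex is the intersection of two constraint boundaries that also satisfies all remaining constraints:
  x_1 = 0 and x_2 = 0 → (0, 0)
  3x_1 + 2x_2 = 9 and x_2 = 0 → (3, 0)
  3x_1 + 2x_2 = 9 and x_1 = 0 → (0, 4.5)

Evaluating z = 4x_1 + x_2 at each vertex:
  (0, 0): z = 0
  (3, 0): z = 12
  (0, 4.5): z = 4.5

The maximum is at (3, 0) with z = 12.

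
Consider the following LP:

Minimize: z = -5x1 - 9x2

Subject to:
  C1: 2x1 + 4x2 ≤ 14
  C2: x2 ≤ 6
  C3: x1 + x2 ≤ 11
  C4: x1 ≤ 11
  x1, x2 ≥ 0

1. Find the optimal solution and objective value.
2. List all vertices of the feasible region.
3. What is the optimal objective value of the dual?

1. x1 = 7, x2 = 0, z = -35
2. (0, 0), (7, 0), (0, 3.5)
3. -35 (by strong duality, equal to the primal optimum)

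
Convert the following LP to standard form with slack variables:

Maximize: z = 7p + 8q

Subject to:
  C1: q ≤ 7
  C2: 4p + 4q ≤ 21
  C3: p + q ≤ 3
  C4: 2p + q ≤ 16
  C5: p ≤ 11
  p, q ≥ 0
max z = 7p + 8q

s.t.
  q + s1 = 7
  4p + 4q + s2 = 21
  p + q + s3 = 3
  2p + q + s4 = 16
  p + s5 = 11
  p, q, s1, s2, s3, s4, s5 ≥ 0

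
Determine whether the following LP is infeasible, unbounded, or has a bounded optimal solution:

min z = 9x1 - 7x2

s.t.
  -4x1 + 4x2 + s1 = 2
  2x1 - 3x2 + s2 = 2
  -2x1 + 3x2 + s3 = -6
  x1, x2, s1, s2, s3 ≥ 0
The row 2x1 - 3x2 + s2 = 2 with s2 ≥ 0 requires 2x1 - 3x2 ≤ 2, while the row -2x1 + 3x2 + s3 = -6 with s3 ≥ 0 is equivalent to 2x1 - 3x2 ≥ 6. Together they would need 6 ≤ 2x1 - 3x2 ≤ 2, which is impossible since 6 > 2. No point satisfies all constraints.

Infeasible: no point satisfies all constraints simultaneously.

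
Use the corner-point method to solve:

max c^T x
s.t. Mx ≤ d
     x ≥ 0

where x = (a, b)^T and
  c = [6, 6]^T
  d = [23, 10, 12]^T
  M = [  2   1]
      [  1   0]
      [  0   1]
Each vertex is the intersection of two constraint boundaries that also satisfies all remaining constraints:
  a = 0 and b = 0 → (0, 0)
  a = 10 and b = 0 → (10, 0)
  2a + b = 23 and a = 10 → (10, 3)
  2a + b = 23 and b = 12 → (5.5, 12)
  b = 12 and a = 0 → (0, 12)

Evaluating z = 6a + 6b at each vertex:
  (0, 0): z = 0
  (10, 0): z = 60
  (10, 3): z = 78
  (5.5, 12): z = 105
  (0, 12): z = 72

The maximum is at (5.5, 12) with z = 105.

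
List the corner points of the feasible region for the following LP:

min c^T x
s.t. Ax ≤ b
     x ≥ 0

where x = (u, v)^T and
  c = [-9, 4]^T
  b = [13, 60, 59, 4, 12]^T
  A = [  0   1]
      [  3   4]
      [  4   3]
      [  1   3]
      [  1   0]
Each vertex is the intersection of two constraint boundaries that also satisfies all remaining constraints:
  u = 0 and v = 0 → (0, 0)
  u + 3v = 4 and v = 0 → (4, 0)
  u + 3v = 4 and u = 0 → (0, 1.333)

Vertices: (0, 0), (4, 0), (0, 1.333)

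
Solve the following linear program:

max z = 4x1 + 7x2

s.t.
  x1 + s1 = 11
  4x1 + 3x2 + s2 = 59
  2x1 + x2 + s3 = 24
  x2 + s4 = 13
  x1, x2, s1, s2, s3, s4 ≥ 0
Each vertex is the intersection of two constraint boundaries that also satisfies all remaining constraints:
  x1 = 0 and x2 = 0 → (0, 0)
  x1 = 11 and x2 = 0 → (11, 0)
  x1 = 11 and 2x1 + x2 = 24 → (11, 2)
  4x1 + 3x2 = 59 and 2x1 + x2 = 24 → (6.5, 11)
  4x1 + 3x2 = 59 and x2 = 13 → (5, 13)
  x2 = 13 and x1 = 0 → (0, 13)

Evaluating z = 4x1 + 7x2 at each vertex:
  (0, 0): z = 0
  (11, 0): z = 44
  (11, 2): z = 58
  (6.5, 11): z = 103
  (5, 13): z = 111
  (0, 13): z = 91

The maximum is at (5, 13) with z = 111.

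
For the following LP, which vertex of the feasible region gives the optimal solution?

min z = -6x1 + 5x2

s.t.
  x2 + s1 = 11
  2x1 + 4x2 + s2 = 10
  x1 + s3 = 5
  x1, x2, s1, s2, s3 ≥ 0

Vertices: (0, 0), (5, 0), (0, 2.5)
(5, 0) with z = -30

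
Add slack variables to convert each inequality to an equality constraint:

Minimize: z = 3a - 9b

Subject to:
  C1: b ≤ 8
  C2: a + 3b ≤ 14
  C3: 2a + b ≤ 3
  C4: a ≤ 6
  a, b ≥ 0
min z = 3a - 9b

s.t.
  b + s1 = 8
  a + 3b + s2 = 14
  2a + b + s3 = 3
  a + s4 = 6
  a, b, s1, s2, s3, s4 ≥ 0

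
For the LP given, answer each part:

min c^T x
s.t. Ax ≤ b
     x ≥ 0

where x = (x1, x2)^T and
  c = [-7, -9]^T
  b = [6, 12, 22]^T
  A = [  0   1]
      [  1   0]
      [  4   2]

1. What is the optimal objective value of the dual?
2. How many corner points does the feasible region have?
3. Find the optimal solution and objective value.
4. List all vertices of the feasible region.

1. -71.5 (by strong duality, equal to the primal optimum)
2. 4
3. x1 = 2.5, x2 = 6, z = -71.5
4. (0, 0), (5.5, 0), (2.5, 6), (0, 6)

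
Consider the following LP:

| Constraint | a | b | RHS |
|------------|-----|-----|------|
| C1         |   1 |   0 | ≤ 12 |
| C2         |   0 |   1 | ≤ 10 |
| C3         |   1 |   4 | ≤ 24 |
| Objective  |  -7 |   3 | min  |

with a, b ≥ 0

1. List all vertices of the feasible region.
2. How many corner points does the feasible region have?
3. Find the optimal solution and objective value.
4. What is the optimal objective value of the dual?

1. (0, 0), (12, 0), (12, 3), (0, 6)
2. 4
3. a = 12, b = 0, z = -84
4. -84 (by strong duality, equal to the primal optimum)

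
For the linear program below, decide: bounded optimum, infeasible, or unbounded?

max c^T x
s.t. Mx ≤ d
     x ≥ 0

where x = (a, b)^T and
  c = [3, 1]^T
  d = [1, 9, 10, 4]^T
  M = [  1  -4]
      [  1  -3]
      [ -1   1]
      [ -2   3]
Feasible point: (0, 0) satisfies every constraint, so the LP is feasible.
Direction d = (3, 1): for each constraint row a, a·d ≤ 0 —
  (1)(3) + (-4)(1) = -1 ≤ 0
  (1)(3) + (-3)(1) = 0 ≤ 0
  (-1)(3) + (1)(1) = -2 ≤ 0
  (-2)(3) + (3)(1) = -3 ≤ 0
and d ≥ 0, so (0, 0) + t·d stays feasible for every t ≥ 0. Along this ray z = 3a + b changes by 10 per unit t, so z → +∞.

The LP is unbounded; z can be made arbitrarily large.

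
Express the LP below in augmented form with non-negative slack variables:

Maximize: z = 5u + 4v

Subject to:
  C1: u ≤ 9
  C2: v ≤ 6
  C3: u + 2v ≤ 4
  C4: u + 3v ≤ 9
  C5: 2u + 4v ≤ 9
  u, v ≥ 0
max z = 5u + 4v

s.t.
  u + s1 = 9
  v + s2 = 6
  u + 2v + s3 = 4
  u + 3v + s4 = 9
  2u + 4v + s5 = 9
  u, v, s1, s2, s3, s4, s5 ≥ 0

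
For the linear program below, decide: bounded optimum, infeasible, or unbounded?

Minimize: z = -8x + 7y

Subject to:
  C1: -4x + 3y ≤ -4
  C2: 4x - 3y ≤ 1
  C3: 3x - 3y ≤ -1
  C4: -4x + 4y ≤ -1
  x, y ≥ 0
C2 requires 4x - 3y ≤ 1, while C1 (-4x + 3y ≤ -4) is equivalent to 4x - 3y ≥ 4. Together they would need 4 ≤ 4x - 3y ≤ 1, which is impossible since 4 > 1. No point satisfies all constraints.

The feasible region is empty; the LP is infeasible.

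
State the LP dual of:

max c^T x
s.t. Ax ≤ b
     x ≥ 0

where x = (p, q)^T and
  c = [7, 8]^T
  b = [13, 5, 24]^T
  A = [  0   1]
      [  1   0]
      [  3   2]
Minimize: z = 13y1 + 5y2 + 24y3

Subject to:
  C1: -y2 - 3y3 ≤ -7
  C2: -y1 - 2y3 ≤ -8
  y1, y2, y3 ≥ 0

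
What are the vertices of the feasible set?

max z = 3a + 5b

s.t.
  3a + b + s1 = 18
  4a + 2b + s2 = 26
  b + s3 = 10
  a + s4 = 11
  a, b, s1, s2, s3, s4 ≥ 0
Each vertex is the intersection of two constraint boundaries that also satisfies all remaining constraints:
  a = 0 and b = 0 → (0, 0)
  3a + b = 18 and b = 0 → (6, 0)
  3a + b = 18 and 4a + 2b = 26 → (5, 3)
  4a + 2b = 26 and b = 10 → (1.5, 10)
  b = 10 and a = 0 → (0, 10)

Vertices: (0, 0), (6, 0), (5, 3), (1.5, 10), (0, 10)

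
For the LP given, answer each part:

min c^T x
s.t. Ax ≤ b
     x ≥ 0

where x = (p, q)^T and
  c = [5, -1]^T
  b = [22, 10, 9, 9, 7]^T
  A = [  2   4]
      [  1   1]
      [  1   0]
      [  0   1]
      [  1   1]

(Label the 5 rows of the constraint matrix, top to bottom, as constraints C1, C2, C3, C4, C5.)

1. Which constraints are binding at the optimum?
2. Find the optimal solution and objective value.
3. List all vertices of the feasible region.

1. C1, p ≥ 0
2. p = 0, q = 5.5, z = -5.5
3. (0, 0), (7, 0), (3, 4), (0, 5.5)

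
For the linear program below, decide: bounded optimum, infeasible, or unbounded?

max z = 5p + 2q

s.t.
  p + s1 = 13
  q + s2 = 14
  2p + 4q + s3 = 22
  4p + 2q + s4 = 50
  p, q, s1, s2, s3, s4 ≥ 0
The point (11, 0) satisfies every constraint, so the LP is feasible; the constraints give p ≤ 13 and q ≤ 14, which with p, q ≥ 0 keep the feasible region inside a bounded box. A feasible, bounded LP attains a finite optimum at a vertex.

Feasible with finite optimum z* = 55 at (11, 0).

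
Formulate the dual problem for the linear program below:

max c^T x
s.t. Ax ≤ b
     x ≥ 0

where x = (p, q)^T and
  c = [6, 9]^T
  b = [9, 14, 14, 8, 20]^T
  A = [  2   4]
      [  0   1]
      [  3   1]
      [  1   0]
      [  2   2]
Minimize: z = 9y1 + 14y2 + 14y3 + 8y4 + 20y5

Subject to:
  C1: -2y1 - 3y3 - y4 - 2y5 ≤ -6
  C2: -4y1 - y2 - y3 - 2y5 ≤ -9
  y1, y2, y3, y4, y5 ≥ 0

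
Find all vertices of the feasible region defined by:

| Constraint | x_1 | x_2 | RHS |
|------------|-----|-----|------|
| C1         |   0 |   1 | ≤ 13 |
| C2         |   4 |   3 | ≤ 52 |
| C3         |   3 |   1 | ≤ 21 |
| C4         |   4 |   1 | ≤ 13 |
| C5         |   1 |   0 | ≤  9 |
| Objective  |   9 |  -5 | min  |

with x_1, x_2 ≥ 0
Each vertex is the intersection of two constraint boundaries that also satisfies all remaining constraints:
  x_1 = 0 and x_2 = 0 → (0, 0)
  4x_1 + x_2 = 13 and x_2 = 0 → (3.25, 0)
  x_2 = 13 and 4x_1 + x_2 = 13 → (0, 13)

Vertices: (0, 0), (3.25, 0), (0, 13)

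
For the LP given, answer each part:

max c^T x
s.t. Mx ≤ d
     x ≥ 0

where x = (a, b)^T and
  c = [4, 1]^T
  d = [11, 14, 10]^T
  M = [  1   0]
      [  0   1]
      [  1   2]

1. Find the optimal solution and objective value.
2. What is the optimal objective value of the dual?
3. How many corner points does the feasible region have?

1. a = 10, b = 0, z = 40
2. 40 (by strong duality, equal to the primal optimum)
3. 3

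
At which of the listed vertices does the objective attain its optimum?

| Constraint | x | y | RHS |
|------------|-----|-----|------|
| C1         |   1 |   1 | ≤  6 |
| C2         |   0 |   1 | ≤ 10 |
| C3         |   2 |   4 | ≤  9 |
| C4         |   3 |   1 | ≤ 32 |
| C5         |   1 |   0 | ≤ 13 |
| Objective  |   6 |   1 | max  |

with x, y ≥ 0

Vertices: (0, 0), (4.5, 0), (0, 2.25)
Evaluating z = 6x + y at each vertex:
  (0, 0): z = 0
  (4.5, 0): z = 27
  (0, 2.25): z = 2.25

The largest value is z = 27, attained at (4.5, 0).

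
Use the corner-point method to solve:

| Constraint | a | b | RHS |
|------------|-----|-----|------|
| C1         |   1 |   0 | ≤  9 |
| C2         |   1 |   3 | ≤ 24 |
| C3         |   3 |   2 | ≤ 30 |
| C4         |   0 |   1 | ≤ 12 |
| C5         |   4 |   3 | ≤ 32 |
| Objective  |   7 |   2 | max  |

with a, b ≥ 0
Each vertex is the intersection of two constraint boundaries that also satisfies all remaining constraints:
  a = 0 and b = 0 → (0, 0)
  4a + 3b = 32 and b = 0 → (8, 0)
  a + 3b = 24 and 4a + 3b = 32 → (2.667, 7.111)
  a + 3b = 24 and a = 0 → (0, 8)

Evaluating z = 7a + 2b at each vertex:
  (0, 0): z = 0
  (8, 0): z = 56
  (2.667, 7.111): z = 32.89
  (0, 8): z = 16

The maximum is at (8, 0) with z = 56.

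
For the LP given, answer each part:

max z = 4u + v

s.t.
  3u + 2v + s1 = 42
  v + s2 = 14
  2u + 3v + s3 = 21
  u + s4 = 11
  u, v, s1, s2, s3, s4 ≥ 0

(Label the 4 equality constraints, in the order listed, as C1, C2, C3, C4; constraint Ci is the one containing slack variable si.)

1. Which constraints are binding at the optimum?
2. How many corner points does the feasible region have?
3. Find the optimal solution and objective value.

1. C3, v ≥ 0
2. 3
3. u = 10.5, v = 0, z = 42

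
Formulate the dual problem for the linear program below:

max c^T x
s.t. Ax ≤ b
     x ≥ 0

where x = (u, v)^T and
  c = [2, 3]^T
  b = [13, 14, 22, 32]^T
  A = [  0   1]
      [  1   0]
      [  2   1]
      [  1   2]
Minimize: z = 13y1 + 14y2 + 22y3 + 32y4

Subject to:
  C1: -y2 - 2y3 - y4 ≤ -2
  C2: -y1 - y3 - 2y4 ≤ -3
  y1, y2, y3, y4 ≥ 0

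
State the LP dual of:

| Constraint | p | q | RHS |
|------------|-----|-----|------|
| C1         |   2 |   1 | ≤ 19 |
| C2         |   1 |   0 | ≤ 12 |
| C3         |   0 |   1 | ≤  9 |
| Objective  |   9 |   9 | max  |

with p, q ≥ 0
Minimize: z = 19y1 + 12y2 + 9y3

Subject to:
  C1: -2y1 - y2 ≤ -9
  C2: -y1 - y3 ≤ -9
  y1, y2, y3 ≥ 0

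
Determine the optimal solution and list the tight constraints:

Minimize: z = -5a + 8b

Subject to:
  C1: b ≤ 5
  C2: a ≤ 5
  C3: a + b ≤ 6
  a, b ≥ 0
Optimal: a = 5, b = 0
Slack at optimum:
  C1: slack = 5
  C2: slack = 0 (binding)
  C3: slack = 1
  a ≥ 0: a = 5
  b ≥ 0: b = 0 (binding)
Binding constraints: C2, b ≥ 0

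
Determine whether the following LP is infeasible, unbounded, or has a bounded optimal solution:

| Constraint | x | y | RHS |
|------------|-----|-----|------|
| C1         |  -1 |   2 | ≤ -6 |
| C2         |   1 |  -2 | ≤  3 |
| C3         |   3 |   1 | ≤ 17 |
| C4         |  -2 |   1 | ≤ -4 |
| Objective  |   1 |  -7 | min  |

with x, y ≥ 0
C2 requires x - 2y ≤ 3, while C1 (-x + 2y ≤ -6) is equivalent to x - 2y ≥ 6. Together they would need 6 ≤ x - 2y ≤ 3, which is impossible since 6 > 3. No point satisfies all constraints.

Infeasible — the constraint set is empty.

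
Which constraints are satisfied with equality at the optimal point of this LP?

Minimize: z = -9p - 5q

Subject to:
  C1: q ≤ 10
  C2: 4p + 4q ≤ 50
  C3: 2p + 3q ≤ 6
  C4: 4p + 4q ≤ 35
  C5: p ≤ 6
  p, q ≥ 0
Optimal: p = 3, q = 0
Binding: C3, q ≥ 0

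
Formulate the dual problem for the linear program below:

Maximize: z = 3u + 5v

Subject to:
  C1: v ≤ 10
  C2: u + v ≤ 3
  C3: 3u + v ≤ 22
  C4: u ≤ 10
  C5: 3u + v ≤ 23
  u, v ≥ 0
Minimize: z = 10y1 + 3y2 + 22y3 + 10y4 + 23y5

Subject to:
  C1: -y2 - 3y3 - y4 - 3y5 ≤ -3
  C2: -y1 - y2 - y3 - y5 ≤ -5
  y1, y2, y3, y4, y5 ≥ 0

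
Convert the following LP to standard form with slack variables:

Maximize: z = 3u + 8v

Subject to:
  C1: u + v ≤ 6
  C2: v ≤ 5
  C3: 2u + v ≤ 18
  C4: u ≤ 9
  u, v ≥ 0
max z = 3u + 8v

s.t.
  u + v + s1 = 6
  v + s2 = 5
  2u + v + s3 = 18
  u + s4 = 9
  u, v, s1, s2, s3, s4 ≥ 0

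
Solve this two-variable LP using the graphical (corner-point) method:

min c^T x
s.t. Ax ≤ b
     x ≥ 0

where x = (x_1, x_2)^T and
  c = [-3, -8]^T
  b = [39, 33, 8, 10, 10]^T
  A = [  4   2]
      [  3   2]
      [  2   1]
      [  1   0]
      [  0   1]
x_1 = 0, x_2 = 8, z = -64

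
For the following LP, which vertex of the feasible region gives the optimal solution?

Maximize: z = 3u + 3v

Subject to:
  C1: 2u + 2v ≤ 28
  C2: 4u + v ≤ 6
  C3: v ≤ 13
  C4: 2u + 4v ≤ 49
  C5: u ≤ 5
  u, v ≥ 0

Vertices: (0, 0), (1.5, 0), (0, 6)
Evaluating z = 3u + 3v at each vertex:
  (0, 0): z = 0
  (1.5, 0): z = 4.5
  (0, 6): z = 18

The largest value is z = 18, attained at (0, 6).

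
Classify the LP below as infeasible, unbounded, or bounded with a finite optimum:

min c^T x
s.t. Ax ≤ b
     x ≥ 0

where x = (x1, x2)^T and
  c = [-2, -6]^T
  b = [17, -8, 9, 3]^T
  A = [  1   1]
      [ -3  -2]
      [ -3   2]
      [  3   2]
One constraint requires 3x1 + 2x2 ≤ 3, while the constraint -3x1 - 2x2 ≤ -8 is equivalent to 3x1 + 2x2 ≥ 8. Together they would need 8 ≤ 3x1 + 2x2 ≤ 3, which is impossible since 8 > 3. No point satisfies all constraints.

The feasible region is empty; the LP is infeasible.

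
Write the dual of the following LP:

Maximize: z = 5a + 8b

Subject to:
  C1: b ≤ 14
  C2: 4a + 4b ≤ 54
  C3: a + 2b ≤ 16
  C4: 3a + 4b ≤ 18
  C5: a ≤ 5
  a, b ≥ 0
Minimize: z = 14y1 + 54y2 + 16y3 + 18y4 + 5y5

Subject to:
  C1: -4y2 - y3 - 3y4 - y5 ≤ -5
  C2: -y1 - 4y2 - 2y3 - 4y4 ≤ -8
  y1, y2, y3, y4, y5 ≥ 0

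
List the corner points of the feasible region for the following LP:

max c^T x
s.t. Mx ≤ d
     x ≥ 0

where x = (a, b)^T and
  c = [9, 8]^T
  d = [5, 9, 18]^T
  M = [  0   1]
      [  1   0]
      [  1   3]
Each vertex is the intersection of two constraint boundaries that also satisfies all remaining constraints:
  a = 0 and b = 0 → (0, 0)
  a = 9 and b = 0 → (9, 0)
  a = 9 and a + 3b = 18 → (9, 3)
  b = 5 and a + 3b = 18 → (3, 5)
  b = 5 and a = 0 → (0, 5)

Vertices: (0, 0), (9, 0), (9, 3), (3, 5), (0, 5)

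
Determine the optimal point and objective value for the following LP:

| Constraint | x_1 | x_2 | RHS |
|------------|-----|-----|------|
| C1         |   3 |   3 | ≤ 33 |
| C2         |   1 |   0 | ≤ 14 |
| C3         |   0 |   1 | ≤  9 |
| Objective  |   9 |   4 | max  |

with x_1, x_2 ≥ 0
Each vertex is the intersection of two constraint boundaries that also satisfies all remaining constraints:
  x_1 = 0 and x_2 = 0 → (0, 0)
  3x_1 + 3x_2 = 33 and x_2 = 0 → (11, 0)
  3x_1 + 3x_2 = 33 and x_2 = 9 → (2, 9)
  x_2 = 9 and x_1 = 0 → (0, 9)

Evaluating z = 9x_1 + 4x_2 at each vertex:
  (0, 0): z = 0
  (11, 0): z = 99
  (2, 9): z = 54
  (0, 9): z = 36

The maximum is at (11, 0) with z = 99.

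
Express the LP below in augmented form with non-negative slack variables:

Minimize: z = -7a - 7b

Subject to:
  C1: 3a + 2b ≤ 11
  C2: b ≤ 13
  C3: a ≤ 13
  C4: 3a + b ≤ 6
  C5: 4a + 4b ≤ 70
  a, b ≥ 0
min z = -7a - 7b

s.t.
  3a + 2b + s1 = 11
  b + s2 = 13
  a + s3 = 13
  3a + b + s4 = 6
  4a + 4b + s5 = 70
  a, b, s1, s2, s3, s4, s5 ≥ 0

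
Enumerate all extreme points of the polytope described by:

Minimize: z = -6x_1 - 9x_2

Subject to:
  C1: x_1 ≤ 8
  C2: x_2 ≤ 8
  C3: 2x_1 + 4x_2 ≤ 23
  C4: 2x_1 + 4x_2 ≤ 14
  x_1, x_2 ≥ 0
Each vertex is the intersection of two constraint boundaries that also satisfies all remaining constraints:
  x_1 = 0 and x_2 = 0 → (0, 0)
  2x_1 + 4x_2 = 14 and x_2 = 0 → (7, 0)
  2x_1 + 4x_2 = 14 and x_1 = 0 → (0, 3.5)

Vertices: (0, 0), (7, 0), (0, 3.5)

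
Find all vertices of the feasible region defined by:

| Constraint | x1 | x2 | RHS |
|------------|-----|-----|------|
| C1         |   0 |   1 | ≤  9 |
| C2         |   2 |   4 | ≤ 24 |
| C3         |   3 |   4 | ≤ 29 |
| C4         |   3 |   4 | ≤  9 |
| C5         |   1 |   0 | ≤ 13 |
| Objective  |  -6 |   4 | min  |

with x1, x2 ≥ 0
Each vertex is the intersection of two constraint boundaries that also satisfies all remaining constraints:
  x1 = 0 and x2 = 0 → (0, 0)
  3x1 + 4x2 = 9 and x2 = 0 → (3, 0)
  3x1 + 4x2 = 9 and x1 = 0 → (0, 2.25)

Vertices: (0, 0), (3, 0), (0, 2.25)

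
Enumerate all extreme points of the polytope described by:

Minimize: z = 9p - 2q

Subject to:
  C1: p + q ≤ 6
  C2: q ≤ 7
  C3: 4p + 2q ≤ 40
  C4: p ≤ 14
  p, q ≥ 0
Each vertex is the intersection of two constraint boundaries that also satisfies all remaining constraints:
  p = 0 and q = 0 → (0, 0)
  p + q = 6 and q = 0 → (6, 0)
  p + q = 6 and p = 0 → (0, 6)

Vertices: (0, 0), (6, 0), (0, 6)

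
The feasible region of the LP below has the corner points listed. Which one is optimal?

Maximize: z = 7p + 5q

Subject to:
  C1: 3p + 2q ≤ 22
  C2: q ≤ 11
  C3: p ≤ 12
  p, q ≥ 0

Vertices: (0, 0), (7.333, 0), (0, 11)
(0, 11) with z = 55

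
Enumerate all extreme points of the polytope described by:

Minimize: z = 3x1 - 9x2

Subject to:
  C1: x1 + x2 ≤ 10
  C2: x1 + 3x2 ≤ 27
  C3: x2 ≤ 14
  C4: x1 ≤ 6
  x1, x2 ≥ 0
Each vertex is the intersection of two constraint boundaries that also satisfies all remaining constraints:
  x1 = 0 and x2 = 0 → (0, 0)
  x1 = 6 and x2 = 0 → (6, 0)
  x1 + x2 = 10 and x1 = 6 → (6, 4)
  x1 + x2 = 10 and x1 + 3x2 = 27 → (1.5, 8.5)
  x1 + 3x2 = 27 and x1 = 0 → (0, 9)

Vertices: (0, 0), (6, 0), (6, 4), (1.5, 8.5), (0, 9)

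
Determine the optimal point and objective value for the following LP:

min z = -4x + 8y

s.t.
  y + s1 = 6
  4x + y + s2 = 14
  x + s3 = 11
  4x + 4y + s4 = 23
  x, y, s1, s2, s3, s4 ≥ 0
Each vertex is the intersection of two constraint boundaries that also satisfies all remaining constraints:
  x = 0 and y = 0 → (0, 0)
  4x + y = 14 and y = 0 → (3.5, 0)
  4x + y = 14 and 4x + 4y = 23 → (2.75, 3)
  4x + 4y = 23 and x = 0 → (0, 5.75)

Evaluating z = -4x + 8y at each vertex:
  (0, 0): z = 0
  (3.5, 0): z = -14
  (2.75, 3): z = 13
  (0, 5.75): z = 46

The minimum is at (3.5, 0) with z = -14.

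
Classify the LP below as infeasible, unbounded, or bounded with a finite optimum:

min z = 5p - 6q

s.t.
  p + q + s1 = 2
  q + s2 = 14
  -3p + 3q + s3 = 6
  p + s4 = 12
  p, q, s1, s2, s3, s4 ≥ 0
The point (0, 2) satisfies every constraint, so the LP is feasible; the constraints give p ≤ 12 and q ≤ 14, which with p, q ≥ 0 keep the feasible region inside a bounded box. A feasible, bounded LP attains a finite optimum at a vertex.

Evaluating z = 5p - 6q at each vertex:
  (0, 0): z = 0
  (2, 0): z = 10
  (0, 2): z = -12

The LP has an optimal solution: (0, 2) with z = -12.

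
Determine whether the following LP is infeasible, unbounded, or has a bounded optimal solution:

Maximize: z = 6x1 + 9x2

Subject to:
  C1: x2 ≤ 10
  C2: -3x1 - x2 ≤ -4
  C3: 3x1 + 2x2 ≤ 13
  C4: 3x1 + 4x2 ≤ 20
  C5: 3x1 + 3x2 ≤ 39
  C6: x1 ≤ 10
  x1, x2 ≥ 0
The point (0, 5) satisfies every constraint, so the LP is feasible; the constraints give x1 ≤ 10 and x2 ≤ 10, which with x1, x2 ≥ 0 keep the feasible region inside a bounded box. A feasible, bounded LP attains a finite optimum at a vertex.

Bounded optimum: z* = 45 at (0, 5).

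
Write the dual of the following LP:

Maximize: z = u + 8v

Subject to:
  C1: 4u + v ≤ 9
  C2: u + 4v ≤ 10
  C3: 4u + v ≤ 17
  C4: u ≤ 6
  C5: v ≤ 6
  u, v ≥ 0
Minimize: z = 9y1 + 10y2 + 17y3 + 6y4 + 6y5

Subject to:
  C1: -4y1 - y2 - 4y3 - y4 ≤ -1
  C2: -y1 - 4y2 - y3 - y5 ≤ -8
  y1, y2, y3, y4, y5 ≥ 0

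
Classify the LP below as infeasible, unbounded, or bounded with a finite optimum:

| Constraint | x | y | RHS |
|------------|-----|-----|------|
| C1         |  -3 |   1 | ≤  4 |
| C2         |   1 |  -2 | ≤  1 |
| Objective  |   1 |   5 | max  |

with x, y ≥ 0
Feasible point: (0, 0) satisfies every constraint, so the LP is feasible.
Direction d = (1, 1): for each constraint row a, a·d ≤ 0 —
  (-3)(1) + (1)(1) = -2 ≤ 0
  (1)(1) + (-2)(1) = -1 ≤ 0
and d ≥ 0, so (0, 0) + t·d stays feasible for every t ≥ 0. Along this ray z = x + 5y changes by 6 per unit t, so z → +∞.

Unbounded — the objective can increase without bound over the feasible region.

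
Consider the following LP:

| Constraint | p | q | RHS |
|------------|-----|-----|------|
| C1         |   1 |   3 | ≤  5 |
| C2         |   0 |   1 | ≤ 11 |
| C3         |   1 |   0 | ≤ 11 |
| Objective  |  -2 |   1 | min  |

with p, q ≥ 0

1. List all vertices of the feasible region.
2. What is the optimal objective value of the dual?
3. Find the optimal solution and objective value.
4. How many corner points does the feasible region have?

1. (0, 0), (5, 0), (0, 1.667)
2. -10 (by strong duality, equal to the primal optimum)
3. p = 5, q = 0, z = -10
4. 3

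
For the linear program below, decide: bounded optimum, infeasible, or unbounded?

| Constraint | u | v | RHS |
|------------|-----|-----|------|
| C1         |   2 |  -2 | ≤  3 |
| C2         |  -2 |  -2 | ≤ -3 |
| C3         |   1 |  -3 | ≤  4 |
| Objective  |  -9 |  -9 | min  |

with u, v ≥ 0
Feasible point: (0, 2) satisfies every constraint, so the LP is feasible.
Direction d = (0, 1): for each constraint row a, a·d ≤ 0 —
  (2)(0) + (-2)(1) = -2 ≤ 0
  (-2)(0) + (-2)(1) = -2 ≤ 0
  (1)(0) + (-3)(1) = -3 ≤ 0
and d ≥ 0, so (0, 2) + t·d stays feasible for every t ≥ 0. Along this ray z = -9u - 9v changes by -9 per unit t, so z → −∞.

Unbounded — the objective can decrease without bound over the feasible region.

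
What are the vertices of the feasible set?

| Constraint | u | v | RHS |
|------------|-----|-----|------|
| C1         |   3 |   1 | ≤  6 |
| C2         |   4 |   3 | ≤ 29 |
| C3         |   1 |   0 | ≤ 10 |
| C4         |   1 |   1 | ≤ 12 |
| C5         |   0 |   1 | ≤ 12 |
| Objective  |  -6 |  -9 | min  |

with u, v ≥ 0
Each vertex is the intersection of two constraint boundaries that also satisfies all remaining constraints:
  u = 0 and v = 0 → (0, 0)
  3u + v = 6 and v = 0 → (2, 0)
  3u + v = 6 and u = 0 → (0, 6)

Vertices: (0, 0), (2, 0), (0, 6)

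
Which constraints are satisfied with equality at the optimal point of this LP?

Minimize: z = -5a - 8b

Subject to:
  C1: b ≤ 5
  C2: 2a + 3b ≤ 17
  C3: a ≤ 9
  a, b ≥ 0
Optimal: a = 1, b = 5
Binding: C1, C2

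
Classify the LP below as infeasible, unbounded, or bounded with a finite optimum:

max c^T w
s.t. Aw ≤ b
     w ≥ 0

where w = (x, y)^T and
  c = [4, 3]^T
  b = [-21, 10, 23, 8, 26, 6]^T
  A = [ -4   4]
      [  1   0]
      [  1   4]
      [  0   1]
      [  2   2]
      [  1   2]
The point (6, 0) satisfies every constraint, so the LP is feasible; the constraints give x ≤ 10 and y ≤ 8, which with x, y ≥ 0 keep the feasible region inside a bounded box. A feasible, bounded LP attains a finite optimum at a vertex.

Evaluating z = 4x + 3y at each vertex:
  (5.25, 0): z = 21
  (6, 0): z = 24
  (5.5, 0.25): z = 22.75

Feasible with finite optimum z* = 24 at (6, 0).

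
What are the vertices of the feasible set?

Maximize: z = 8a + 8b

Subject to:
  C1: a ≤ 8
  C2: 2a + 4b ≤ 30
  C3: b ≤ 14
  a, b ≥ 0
Each vertex is the intersection of two constraint boundaries that also satisfies all remaining constraints:
  a = 0 and b = 0 → (0, 0)
  a = 8 and b = 0 → (8, 0)
  a = 8 and 2a + 4b = 30 → (8, 3.5)
  2a + 4b = 30 and a = 0 → (0, 7.5)

Vertices: (0, 0), (8, 0), (8, 3.5), (0, 7.5)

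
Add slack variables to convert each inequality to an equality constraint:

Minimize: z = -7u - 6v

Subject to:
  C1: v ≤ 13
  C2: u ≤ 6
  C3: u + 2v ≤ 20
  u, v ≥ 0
min z = -7u - 6v

s.t.
  v + s1 = 13
  u + s2 = 6
  u + 2v + s3 = 20
  u, v, s1, s2, s3 ≥ 0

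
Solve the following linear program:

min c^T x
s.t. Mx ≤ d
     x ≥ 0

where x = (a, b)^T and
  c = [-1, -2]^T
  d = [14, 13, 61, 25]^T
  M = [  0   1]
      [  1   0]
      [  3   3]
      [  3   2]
a = 0, b = 12.5, z = -25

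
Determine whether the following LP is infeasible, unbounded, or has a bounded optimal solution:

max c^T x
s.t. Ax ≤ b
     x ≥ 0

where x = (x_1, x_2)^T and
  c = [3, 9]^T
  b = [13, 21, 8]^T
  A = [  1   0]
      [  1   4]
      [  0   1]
The point (13, 2) satisfies every constraint, so the LP is feasible; the constraints give x_1 ≤ 13 and x_2 ≤ 8, which with x_1, x_2 ≥ 0 keep the feasible region inside a bounded box. A feasible, bounded LP attains a finite optimum at a vertex.

Evaluating z = 3x_1 + 9x_2 at each vertex:
  (0, 0): z = 0
  (13, 0): z = 39
  (13, 2): z = 57
  (0, 5.25): z = 47.25

The LP has an optimal solution: (13, 2) with z = 57.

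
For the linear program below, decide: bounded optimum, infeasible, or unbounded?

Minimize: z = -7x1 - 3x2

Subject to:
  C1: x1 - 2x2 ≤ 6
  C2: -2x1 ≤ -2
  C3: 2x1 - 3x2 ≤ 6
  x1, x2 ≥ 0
Feasible point: (1, 0) satisfies every constraint, so the LP is feasible.
Direction d = (0, 1): for each constraint row a, a·d ≤ 0 —
  (1)(0) + (-2)(1) = -2 ≤ 0
  (-2)(0) + (0)(1) = 0 ≤ 0
  (2)(0) + (-3)(1) = -3 ≤ 0
and d ≥ 0, so (1, 0) + t·d stays feasible for every t ≥ 0. Along this ray z = -7x1 - 3x2 changes by -3 per unit t, so z → −∞.

Unbounded: there is a feasible ray along which z → −∞.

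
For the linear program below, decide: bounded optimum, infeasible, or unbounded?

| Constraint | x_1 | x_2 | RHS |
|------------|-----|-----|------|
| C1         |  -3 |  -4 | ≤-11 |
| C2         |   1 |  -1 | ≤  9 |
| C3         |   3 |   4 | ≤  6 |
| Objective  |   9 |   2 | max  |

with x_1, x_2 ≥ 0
C3 requires 3x_1 + 4x_2 ≤ 6, while C1 (-3x_1 - 4x_2 ≤ -11) is equivalent to 3x_1 + 4x_2 ≥ 11. Together they would need 11 ≤ 3x_1 + 4x_2 ≤ 6, which is impossible since 11 > 6. No point satisfies all constraints.

The feasible region is empty; the LP is infeasible.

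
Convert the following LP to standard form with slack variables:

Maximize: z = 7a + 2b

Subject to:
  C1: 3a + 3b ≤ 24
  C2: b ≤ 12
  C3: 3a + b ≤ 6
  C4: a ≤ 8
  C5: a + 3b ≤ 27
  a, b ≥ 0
max z = 7a + 2b

s.t.
  3a + 3b + s1 = 24
  b + s2 = 12
  3a + b + s3 = 6
  a + s4 = 8
  a + 3b + s5 = 27
  a, b, s1, s2, s3, s4, s5 ≥ 0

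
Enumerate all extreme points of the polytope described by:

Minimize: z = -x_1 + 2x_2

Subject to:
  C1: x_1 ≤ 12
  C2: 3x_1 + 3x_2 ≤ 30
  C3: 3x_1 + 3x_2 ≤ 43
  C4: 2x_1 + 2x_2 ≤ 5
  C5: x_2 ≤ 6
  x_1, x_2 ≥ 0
Each vertex is the intersection of two constraint boundaries that also satisfies all remaining constraints:
  x_1 = 0 and x_2 = 0 → (0, 0)
  2x_1 + 2x_2 = 5 and x_2 = 0 → (2.5, 0)
  2x_1 + 2x_2 = 5 and x_1 = 0 → (0, 2.5)

Vertices: (0, 0), (2.5, 0), (0, 2.5)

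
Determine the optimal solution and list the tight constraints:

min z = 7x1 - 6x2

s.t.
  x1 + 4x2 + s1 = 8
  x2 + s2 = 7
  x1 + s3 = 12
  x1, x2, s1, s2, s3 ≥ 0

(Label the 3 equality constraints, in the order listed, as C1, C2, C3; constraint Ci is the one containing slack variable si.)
Optimal: x1 = 0, x2 = 2
Slack at optimum:
  C1: slack = 0 (binding)
  C2: slack = 5
  C3: slack = 12
  x1 ≥ 0: x1 = 0 (binding)
  x2 ≥ 0: x2 = 2
Binding constraints: C1, x1 ≥ 0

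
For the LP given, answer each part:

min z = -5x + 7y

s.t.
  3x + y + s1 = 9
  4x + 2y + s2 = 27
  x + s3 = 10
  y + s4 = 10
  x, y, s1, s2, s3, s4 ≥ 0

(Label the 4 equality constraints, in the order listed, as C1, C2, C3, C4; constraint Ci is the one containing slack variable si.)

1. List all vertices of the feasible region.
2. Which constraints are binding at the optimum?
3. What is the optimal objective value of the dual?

1. (0, 0), (3, 0), (0, 9)
2. C1, y ≥ 0
3. -15 (by strong duality, equal to the primal optimum)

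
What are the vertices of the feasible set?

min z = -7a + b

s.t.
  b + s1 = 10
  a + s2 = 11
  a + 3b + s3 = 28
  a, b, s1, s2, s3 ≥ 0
Each vertex is the intersection of two constraint boundaries that also satisfies all remaining constraints:
  a = 0 and b = 0 → (0, 0)
  a = 11 and b = 0 → (11, 0)
  a = 11 and a + 3b = 28 → (11, 5.667)
  a + 3b = 28 and a = 0 → (0, 9.333)

Vertices: (0, 0), (11, 0), (11, 5.667), (0, 9.333)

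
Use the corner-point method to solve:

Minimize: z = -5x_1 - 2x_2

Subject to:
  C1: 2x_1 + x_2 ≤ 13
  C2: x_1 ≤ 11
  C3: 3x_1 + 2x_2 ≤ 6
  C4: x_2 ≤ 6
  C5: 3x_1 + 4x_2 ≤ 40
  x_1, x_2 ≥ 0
Each vertex is the intersection of two constraint boundaries that also satisfies all remaining constraints:
  x_1 = 0 and x_2 = 0 → (0, 0)
  3x_1 + 2x_2 = 6 and x_2 = 0 → (2, 0)
  3x_1 + 2x_2 = 6 and x_1 = 0 → (0, 3)

Evaluating z = -5x_1 - 2x_2 at each vertex:
  (0, 0): z = 0
  (2, 0): z = -10
  (0, 3): z = -6

The minimum is at (2, 0) with z = -10.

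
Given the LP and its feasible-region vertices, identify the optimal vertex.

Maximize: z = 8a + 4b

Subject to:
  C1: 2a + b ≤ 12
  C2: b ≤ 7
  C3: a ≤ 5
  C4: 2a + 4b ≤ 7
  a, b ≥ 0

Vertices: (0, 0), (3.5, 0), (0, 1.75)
Evaluating z = 8a + 4b at each vertex:
  (0, 0): z = 0
  (3.5, 0): z = 28
  (0, 1.75): z = 7

The largest value is z = 28, attained at (3.5, 0).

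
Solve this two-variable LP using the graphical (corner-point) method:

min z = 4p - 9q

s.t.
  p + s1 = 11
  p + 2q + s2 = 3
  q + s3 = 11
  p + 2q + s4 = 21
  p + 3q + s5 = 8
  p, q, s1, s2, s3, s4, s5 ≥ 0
Each vertex is the intersection of two constraint boundaries that also satisfies all remaining constraints:
  p = 0 and q = 0 → (0, 0)
  p + 2q = 3 and q = 0 → (3, 0)
  p + 2q = 3 and p = 0 → (0, 1.5)

Evaluating z = 4p - 9q at each vertex:
  (0, 0): z = 0
  (3, 0): z = 12
  (0, 1.5): z = -13.5

The minimum is at (0, 1.5) with z = -13.5.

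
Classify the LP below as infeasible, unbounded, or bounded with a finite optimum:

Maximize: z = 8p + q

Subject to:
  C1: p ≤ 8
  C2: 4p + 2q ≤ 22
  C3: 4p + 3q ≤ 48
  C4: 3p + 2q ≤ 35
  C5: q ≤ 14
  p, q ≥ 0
The point (5.5, 0) satisfies every constraint, so the LP is feasible; the constraints give p ≤ 8 and q ≤ 14, which with p, q ≥ 0 keep the feasible region inside a bounded box. A feasible, bounded LP attains a finite optimum at a vertex.

Evaluating z = 8p + q at each vertex:
  (0, 0): z = 0
  (5.5, 0): z = 44
  (0, 11): z = 11

Feasible with finite optimum z* = 44 at (5.5, 0).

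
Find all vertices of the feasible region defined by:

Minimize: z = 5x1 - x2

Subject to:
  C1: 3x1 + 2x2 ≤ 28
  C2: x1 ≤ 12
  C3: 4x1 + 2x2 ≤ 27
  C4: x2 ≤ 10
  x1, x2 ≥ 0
Each vertex is the intersection of two constraint boundaries that also satisfies all remaining constraints:
  x1 = 0 and x2 = 0 → (0, 0)
  4x1 + 2x2 = 27 and x2 = 0 → (6.75, 0)
  4x1 + 2x2 = 27 and x2 = 10 → (1.75, 10)
  x2 = 10 and x1 = 0 → (0, 10)

Vertices: (0, 0), (6.75, 0), (1.75, 10), (0, 10)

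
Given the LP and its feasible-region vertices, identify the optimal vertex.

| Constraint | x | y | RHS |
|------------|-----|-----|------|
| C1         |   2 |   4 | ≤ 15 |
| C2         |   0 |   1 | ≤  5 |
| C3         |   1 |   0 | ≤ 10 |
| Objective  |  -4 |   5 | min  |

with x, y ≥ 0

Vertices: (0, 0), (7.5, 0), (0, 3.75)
Evaluating z = -4x + 5y at each vertex:
  (0, 0): z = 0
  (7.5, 0): z = -30
  (0, 3.75): z = 18.75

The smallest value is z = -30, attained at (7.5, 0).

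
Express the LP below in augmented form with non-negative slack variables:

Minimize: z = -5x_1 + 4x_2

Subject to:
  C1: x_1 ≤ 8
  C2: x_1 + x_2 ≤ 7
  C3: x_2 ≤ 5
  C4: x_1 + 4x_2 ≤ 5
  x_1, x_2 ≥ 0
min z = -5x_1 + 4x_2

s.t.
  x_1 + s1 = 8
  x_1 + x_2 + s2 = 7
  x_2 + s3 = 5
  x_1 + 4x_2 + s4 = 5
  x_1, x_2, s1, s2, s3, s4 ≥ 0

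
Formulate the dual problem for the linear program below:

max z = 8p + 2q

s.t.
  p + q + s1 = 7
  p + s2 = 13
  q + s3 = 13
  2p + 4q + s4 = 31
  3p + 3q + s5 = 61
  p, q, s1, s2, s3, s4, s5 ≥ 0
Minimize: z = 7y1 + 13y2 + 13y3 + 31y4 + 61y5

Subject to:
  C1: -y1 - y2 - 2y4 - 3y5 ≤ -8
  C2: -y1 - y3 - 4y4 - 3y5 ≤ -2
  y1, y2, y3, y4, y5 ≥ 0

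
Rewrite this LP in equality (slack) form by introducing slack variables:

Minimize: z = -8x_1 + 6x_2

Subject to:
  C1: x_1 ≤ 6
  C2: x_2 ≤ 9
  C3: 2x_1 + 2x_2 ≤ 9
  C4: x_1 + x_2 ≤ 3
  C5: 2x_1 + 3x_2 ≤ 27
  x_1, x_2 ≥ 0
min z = -8x_1 + 6x_2

s.t.
  x_1 + s1 = 6
  x_2 + s2 = 9
  2x_1 + 2x_2 + s3 = 9
  x_1 + x_2 + s4 = 3
  2x_1 + 3x_2 + s5 = 27
  x_1, x_2, s1, s2, s3, s4, s5 ≥ 0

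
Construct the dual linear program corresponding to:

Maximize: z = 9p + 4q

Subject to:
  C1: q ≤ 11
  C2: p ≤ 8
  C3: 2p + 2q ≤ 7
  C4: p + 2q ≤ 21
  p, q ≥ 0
Minimize: z = 11y1 + 8y2 + 7y3 + 21y4

Subject to:
  C1: -y2 - 2y3 - y4 ≤ -9
  C2: -y1 - 2y3 - 2y4 ≤ -4
  y1, y2, y3, y4 ≥ 0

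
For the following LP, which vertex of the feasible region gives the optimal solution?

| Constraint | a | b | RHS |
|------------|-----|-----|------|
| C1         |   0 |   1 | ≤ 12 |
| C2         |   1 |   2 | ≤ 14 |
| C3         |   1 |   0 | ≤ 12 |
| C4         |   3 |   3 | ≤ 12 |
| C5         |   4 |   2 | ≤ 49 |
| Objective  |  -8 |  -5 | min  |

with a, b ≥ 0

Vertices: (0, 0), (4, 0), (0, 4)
(4, 0) with z = -32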